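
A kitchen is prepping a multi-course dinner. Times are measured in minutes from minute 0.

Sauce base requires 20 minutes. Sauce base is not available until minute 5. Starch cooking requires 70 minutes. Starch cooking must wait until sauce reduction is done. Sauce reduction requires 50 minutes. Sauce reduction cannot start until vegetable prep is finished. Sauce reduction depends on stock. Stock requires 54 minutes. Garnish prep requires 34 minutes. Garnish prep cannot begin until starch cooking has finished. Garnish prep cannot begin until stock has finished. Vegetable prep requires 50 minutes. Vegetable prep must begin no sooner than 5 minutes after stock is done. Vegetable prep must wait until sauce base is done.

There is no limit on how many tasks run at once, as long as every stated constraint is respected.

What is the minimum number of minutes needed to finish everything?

263

Sauce base cannot begin until its own release at minute 5. It runs from minute 5 to 5 + 20 = minute 25.
Stock has no prerequisites, so it starts at minute 0 and finishes at minute 54.
Vegetable prep has to wait for stock (finishes minute 54, plus 5-minute gap → minute 59); sauce base (finishes minute 25). The latest of these is minute 59, so vegetable prep runs minute 59 to 59 + 50 = minute 109.
Sauce reduction needs all of vegetable prep (finishes minute 109); stock (finishes minute 54). That puts its earliest start at minute 109; it finishes at 109 + 50 = minute 159.
Starch cooking cannot begin until sauce reduction (finishes minute 159). It runs from minute 159 to 159 + 70 = minute 229.
For garnish prep: starch cooking (finishes minute 229); stock (finishes minute 54). Taking the maximum gives a start of minute 229, and it finishes at 229 + 34 = minute 263.
All tasks are finished once the last one completes. Finish times: Stock at 54, Sauce base at 25, Vegetable prep at 109, Sauce reduction at 159, Starch cooking at 229, Garnish prep at 263. The latest is minute 263.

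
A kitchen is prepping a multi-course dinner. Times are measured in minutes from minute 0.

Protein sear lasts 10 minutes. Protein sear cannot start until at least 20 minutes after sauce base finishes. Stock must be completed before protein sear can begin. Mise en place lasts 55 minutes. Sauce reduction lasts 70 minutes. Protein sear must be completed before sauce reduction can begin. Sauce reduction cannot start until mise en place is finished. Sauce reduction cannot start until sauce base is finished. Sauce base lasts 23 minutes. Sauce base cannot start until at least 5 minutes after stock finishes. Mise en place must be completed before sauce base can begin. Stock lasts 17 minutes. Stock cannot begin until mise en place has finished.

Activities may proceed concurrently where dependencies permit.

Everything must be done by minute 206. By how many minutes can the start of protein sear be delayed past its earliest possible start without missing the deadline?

Nothing blocks mise en place, so it runs from minute 0 to minute 55.
Stock cannot begin until mise en place (finishes minute 55). It runs from minute 55 to 55 + 17 = minute 72.
Sauce base cannot start until stock (finishes minute 72, plus 5-minute gap → minute 77); mise en place (finishes minute 55). The controlling bound is minute 77, so sauce base finishes at 77 + 23 = minute 100.
Protein sear cannot start until sauce base (finishes minute 100, plus 20-minute gap → minute 120); stock (finishes minute 72). The controlling bound is minute 120, so protein sear finishes at 120 + 10 = minute 130.

Working backward from the deadline:
Nothing follows sauce reduction; the deadline of minute 206 is its only limit. It must start by 206 − 70 = minute 136.
Protein sear feeds into sauce reduction (must start by minute 136); so protein sear must finish by minute 136 and therefore start by minute 126.
So protein sear can start as early as minute 120 and as late as minute 126, giving 126 − 120 = 6 minutes of slack.

6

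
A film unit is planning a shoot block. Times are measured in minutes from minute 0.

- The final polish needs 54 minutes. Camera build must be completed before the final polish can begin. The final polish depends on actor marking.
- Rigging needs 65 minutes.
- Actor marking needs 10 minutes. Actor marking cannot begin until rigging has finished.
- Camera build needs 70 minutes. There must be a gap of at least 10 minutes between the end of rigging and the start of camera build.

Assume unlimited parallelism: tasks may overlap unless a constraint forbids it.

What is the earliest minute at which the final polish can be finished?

Rigging has no prerequisites, so it starts at minute 0 and finishes at minute 65.
Actor marking cannot begin until rigging (finishes minute 65). It runs from minute 65 to 65 + 10 = minute 75.
After rigging (finishes minute 65, plus 10-minute gap → minute 75), camera build can start at minute 75 and finishes at minute 145.
The final polish has to wait for camera build (finishes minute 145); actor marking (finishes minute 75). The latest of these is minute 145, so the final polish runs minute 145 to 145 + 54 = minute 199.

199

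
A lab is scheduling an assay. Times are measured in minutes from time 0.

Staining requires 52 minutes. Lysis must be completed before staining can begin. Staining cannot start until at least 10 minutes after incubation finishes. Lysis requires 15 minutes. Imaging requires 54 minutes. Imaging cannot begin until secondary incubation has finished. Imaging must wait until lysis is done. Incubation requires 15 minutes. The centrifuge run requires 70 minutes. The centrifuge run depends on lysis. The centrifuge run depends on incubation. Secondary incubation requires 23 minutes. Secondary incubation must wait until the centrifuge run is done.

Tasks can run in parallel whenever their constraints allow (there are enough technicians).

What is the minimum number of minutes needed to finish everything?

Nothing blocks incubation, so it runs from minute 0 to minute 15.
Lysis has no prerequisites, so it starts at minute 0 and finishes at minute 15.
Staining cannot start until lysis (finishes minute 15); incubation (finishes minute 15, plus 10-minute gap → minute 25). The controlling bound is minute 25, so staining finishes at 25 + 52 = minute 77.
For the centrifuge run: lysis (finishes minute 15); incubation (finishes minute 15). Taking the maximum gives a start of minute 15, and it finishes at 15 + 70 = minute 85.
Secondary incubation waits on the centrifuge run (finishes minute 85), so it starts at minute 85 and finishes at 85 + 23 = minute 108.
Imaging has to wait for secondary incubation (finishes minute 108); lysis (finishes minute 15). The latest of these is minute 108, so imaging runs minute 108 to 108 + 54 = minute 162.
All tasks are finished once the last one completes. Finish times: Lysis at 15, Incubation at 15, The centrifuge run at 85, Staining at 77, Secondary incubation at 108, Imaging at 162. The latest is minute 162.

162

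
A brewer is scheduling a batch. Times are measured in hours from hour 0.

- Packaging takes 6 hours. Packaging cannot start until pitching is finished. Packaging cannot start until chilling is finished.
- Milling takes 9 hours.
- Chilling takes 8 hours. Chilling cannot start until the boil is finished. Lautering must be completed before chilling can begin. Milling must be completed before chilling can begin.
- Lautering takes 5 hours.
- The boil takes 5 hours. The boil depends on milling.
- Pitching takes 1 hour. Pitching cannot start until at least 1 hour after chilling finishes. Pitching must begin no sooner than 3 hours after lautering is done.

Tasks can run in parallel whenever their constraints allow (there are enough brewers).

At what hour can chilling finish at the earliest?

22

Lautering has no prerequisites, so it starts at hour 0 and finishes at hour 5.
Milling can start immediately at hour 0; it finishes at hour 9.
After milling (finishes hour 9), the boil can start at hour 9 and finishes at hour 14.
Chilling needs all of the boil (finishes hour 14); lautering (finishes hour 5); milling (finishes hour 9). That puts its earliest start at hour 14; it finishes at 14 + 8 = hour 22.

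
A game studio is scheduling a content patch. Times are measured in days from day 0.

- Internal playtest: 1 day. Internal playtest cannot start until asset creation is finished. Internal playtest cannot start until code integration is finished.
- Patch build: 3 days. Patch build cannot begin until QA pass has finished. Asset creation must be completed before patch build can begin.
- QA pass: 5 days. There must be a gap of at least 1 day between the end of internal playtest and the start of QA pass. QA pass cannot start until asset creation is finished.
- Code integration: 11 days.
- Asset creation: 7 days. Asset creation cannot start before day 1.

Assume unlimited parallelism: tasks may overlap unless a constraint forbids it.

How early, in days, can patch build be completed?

21

Code integration has no prerequisites, so it starts at day 0 and finishes at day 11.
Asset creation cannot begin until its own release at day 1. It runs from day 1 to 1 + 7 = day 8.
For internal playtest: asset creation (finishes day 8); code integration (finishes day 11). Taking the maximum gives a start of day 11, and it finishes at 11 + 1 = day 12.
QA pass needs all of internal playtest (finishes day 12, plus 1-day gap → day 13); asset creation (finishes day 8). That puts its earliest start at day 13; it finishes at 13 + 5 = day 18.
Patch build cannot start until QA pass (finishes day 18); asset creation (finishes day 8). The controlling bound is day 18, so patch build finishes at 18 + 3 = day 21.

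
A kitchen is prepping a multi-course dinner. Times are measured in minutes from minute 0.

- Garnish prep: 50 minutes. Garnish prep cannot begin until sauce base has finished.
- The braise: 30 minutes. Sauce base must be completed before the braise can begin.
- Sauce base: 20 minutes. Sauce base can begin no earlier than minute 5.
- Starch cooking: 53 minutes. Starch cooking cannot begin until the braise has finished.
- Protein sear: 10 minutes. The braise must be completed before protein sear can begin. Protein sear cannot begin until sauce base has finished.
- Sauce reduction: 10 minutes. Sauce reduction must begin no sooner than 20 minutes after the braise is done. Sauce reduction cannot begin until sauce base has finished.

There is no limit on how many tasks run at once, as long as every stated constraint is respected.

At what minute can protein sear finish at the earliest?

Sauce base cannot begin until its own release at minute 5. It runs from minute 5 to 5 + 20 = minute 25.
The braise waits on sauce base (finishes minute 25), so it starts at minute 25 and finishes at 25 + 30 = minute 55.
Protein sear needs all of the braise (finishes minute 55); sauce base (finishes minute 25). That puts its earliest start at minute 55; it finishes at 55 + 10 = minute 65.

65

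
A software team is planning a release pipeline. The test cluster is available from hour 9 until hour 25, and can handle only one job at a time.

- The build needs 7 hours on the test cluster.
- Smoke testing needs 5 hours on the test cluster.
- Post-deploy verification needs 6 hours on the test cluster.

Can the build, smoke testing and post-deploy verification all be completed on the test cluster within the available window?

No

The test cluster window is 25 − 9 = 16 hours.
Running back to back, the jobs need 7 + 5 + 6 = 18 hours on the test cluster.
Since 18 > 16, they cannot all fit.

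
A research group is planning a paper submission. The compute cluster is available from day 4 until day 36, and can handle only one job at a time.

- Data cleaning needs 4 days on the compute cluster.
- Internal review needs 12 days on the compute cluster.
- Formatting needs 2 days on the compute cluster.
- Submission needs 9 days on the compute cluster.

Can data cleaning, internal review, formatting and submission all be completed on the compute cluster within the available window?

The compute cluster window is 36 − 4 = 32 days.
Running back to back, the jobs need 4 + 12 + 2 + 9 = 27 days on the compute cluster.
Since 27 ≤ 32, they fit within the window.

Yes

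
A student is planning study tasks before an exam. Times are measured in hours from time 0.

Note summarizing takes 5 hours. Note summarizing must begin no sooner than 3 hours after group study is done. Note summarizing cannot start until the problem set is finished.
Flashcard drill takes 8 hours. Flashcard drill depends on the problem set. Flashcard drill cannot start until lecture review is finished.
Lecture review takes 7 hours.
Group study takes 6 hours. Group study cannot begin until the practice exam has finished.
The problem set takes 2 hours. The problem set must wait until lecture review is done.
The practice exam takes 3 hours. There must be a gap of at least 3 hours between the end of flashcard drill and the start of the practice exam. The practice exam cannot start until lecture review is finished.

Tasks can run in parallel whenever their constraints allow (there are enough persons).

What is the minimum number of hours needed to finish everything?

Lecture review can start immediately at hour 0; it finishes at hour 7.
The problem set waits on lecture review (finishes hour 7), so it starts at hour 7 and finishes at 7 + 2 = hour 9.
Flashcard drill needs all of the problem set (finishes hour 9); lecture review (finishes hour 7). That puts its earliest start at hour 9; it finishes at 9 + 8 = hour 17.
The practice exam needs all of flashcard drill (finishes hour 17, plus 3-hour gap → hour 20); lecture review (finishes hour 7). That puts its earliest start at hour 20; it finishes at 20 + 3 = hour 23.
Group study cannot begin until the practice exam (finishes hour 23). It runs from hour 23 to 23 + 6 = hour 29.
Note summarizing cannot start until group study (finishes hour 29, plus 3-hour gap → hour 32); the problem set (finishes hour 9). The controlling bound is hour 32, so note summarizing finishes at 32 + 5 = hour 37.
All tasks are finished once the last one completes. Finish times: Lecture review at 7, The problem set at 9, Flashcard drill at 17, The practice exam at 23, Group study at 29, Note summarizing at 37. The latest is hour 37.

37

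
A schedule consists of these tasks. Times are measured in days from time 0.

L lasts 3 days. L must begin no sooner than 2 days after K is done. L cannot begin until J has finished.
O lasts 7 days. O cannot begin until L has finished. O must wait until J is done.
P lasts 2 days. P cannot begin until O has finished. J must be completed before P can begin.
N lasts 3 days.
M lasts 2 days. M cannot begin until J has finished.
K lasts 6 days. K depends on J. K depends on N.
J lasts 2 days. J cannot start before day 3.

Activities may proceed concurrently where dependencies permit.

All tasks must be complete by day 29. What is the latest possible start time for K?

To finish by day 29, P (duration 2) must start no later than day 27.
O must finish before P (must start by day 27). With a 7-day duration, O must start by 27 − 7 = day 20.
Since O (must start by day 20) depends on it, L must finish by day 20. Backing off its 3-day duration gives a latest start of day 17.
K has to be done before L (must start by day 17, minus 2-day gap → day 15). That means finishing by day 15, i.e. starting by 15 − 6 = day 9.

9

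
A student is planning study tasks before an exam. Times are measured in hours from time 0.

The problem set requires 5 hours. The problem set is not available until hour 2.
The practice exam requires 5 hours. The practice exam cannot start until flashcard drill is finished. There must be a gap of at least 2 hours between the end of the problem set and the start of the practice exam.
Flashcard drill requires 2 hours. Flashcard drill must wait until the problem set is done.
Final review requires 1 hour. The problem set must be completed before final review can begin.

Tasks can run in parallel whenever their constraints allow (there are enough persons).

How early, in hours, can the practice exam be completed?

14

The problem set waits on its own release at hour 2, so it starts at hour 2 and finishes at 2 + 5 = hour 7.
After the problem set (finishes hour 7), flashcard drill can start at hour 7 and finishes at hour 9.
The practice exam needs all of flashcard drill (finishes hour 9); the problem set (finishes hour 7, plus 2-hour gap → hour 9). That puts its earliest start at hour 9; it finishes at 9 + 5 = hour 14.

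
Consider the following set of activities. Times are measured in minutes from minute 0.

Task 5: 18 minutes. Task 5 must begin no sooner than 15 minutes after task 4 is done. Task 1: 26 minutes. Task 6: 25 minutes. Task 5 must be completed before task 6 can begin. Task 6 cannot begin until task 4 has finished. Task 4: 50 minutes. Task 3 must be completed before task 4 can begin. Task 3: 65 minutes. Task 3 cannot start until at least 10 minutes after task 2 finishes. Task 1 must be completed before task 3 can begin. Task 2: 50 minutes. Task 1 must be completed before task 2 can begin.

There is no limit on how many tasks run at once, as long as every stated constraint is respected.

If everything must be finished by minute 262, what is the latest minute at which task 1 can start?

3

Nothing follows task 6; the deadline of minute 262 is its only limit. It must start by 262 − 25 = minute 237.
Since task 6 (must start by minute 237) depends on it, task 5 must finish by minute 237. Backing off its 18-minute duration gives a latest start of minute 219.
Task 4 has several dependents: task 5 (must start by minute 219, minus 15-minute gap → minute 204); task 6 (must start by minute 237). The earliest of those limits is minute 204, so task 4 must start by 204 − 50 = minute 154.
Task 3 has to be done before task 4 (must start by minute 154). That means finishing by minute 154, i.e. starting by 154 − 65 = minute 89.
Task 2 has to be done before task 3 (must start by minute 89, minus 10-minute gap → minute 79). That means finishing by minute 79, i.e. starting by 79 − 50 = minute 29.
Task 1 has several dependents: task 2 (must start by minute 29); task 3 (must start by minute 89). The earliest of those limits is minute 29, so task 1 must start by 29 − 26 = minute 3.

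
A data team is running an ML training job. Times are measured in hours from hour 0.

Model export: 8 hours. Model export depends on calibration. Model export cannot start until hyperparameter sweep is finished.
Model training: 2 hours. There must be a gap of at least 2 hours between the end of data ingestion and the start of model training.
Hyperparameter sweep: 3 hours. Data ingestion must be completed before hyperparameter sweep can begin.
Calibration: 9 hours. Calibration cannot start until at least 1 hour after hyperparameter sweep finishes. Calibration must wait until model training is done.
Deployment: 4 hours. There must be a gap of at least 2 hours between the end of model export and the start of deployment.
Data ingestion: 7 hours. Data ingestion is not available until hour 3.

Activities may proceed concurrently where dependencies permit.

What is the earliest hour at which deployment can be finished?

37

After its own release at hour 3, data ingestion can start at hour 3 and finishes at hour 10.
After data ingestion (finishes hour 10, plus 2-hour gap → hour 12), model training can start at hour 12 and finishes at hour 14.
Hyperparameter sweep cannot begin until data ingestion (finishes hour 10). It runs from hour 10 to 10 + 3 = hour 13.
Calibration has to wait for hyperparameter sweep (finishes hour 13, plus 1-hour gap → hour 14); model training (finishes hour 14). The latest of these is hour 14, so calibration runs hour 14 to 14 + 9 = hour 23.
Model export has to wait for calibration (finishes hour 23); hyperparameter sweep (finishes hour 13). The latest of these is hour 23, so model export runs hour 23 to 23 + 8 = hour 31.
Deployment cannot begin until model export (finishes hour 31, plus 2-hour gap → hour 33). It runs from hour 33 to 33 + 4 = hour 37.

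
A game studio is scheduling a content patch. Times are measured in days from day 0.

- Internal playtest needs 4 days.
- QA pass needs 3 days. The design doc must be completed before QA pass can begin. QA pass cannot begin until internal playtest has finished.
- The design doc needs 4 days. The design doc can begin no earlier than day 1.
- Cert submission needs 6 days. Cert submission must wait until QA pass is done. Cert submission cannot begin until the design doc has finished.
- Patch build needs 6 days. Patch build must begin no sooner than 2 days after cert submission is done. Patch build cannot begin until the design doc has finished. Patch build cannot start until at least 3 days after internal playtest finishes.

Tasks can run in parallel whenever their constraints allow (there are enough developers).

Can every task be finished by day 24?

Yes

Internal playtest has no prerequisites, so it starts at day 0 and finishes at day 4.
The design doc waits on its own release at day 1, so it starts at day 1 and finishes at 1 + 4 = day 5.
For QA pass: the design doc (finishes day 5); internal playtest (finishes day 4). Taking the maximum gives a start of day 5, and it finishes at 5 + 3 = day 8.
Cert submission cannot start until QA pass (finishes day 8); the design doc (finishes day 5). The controlling bound is day 8, so cert submission finishes at 8 + 6 = day 14.
For patch build: cert submission (finishes day 14, plus 2-day gap → day 16); the design doc (finishes day 5); internal playtest (finishes day 4, plus 3-day gap → day 7). Taking the maximum gives a start of day 16, and it finishes at 16 + 6 = day 22.
Every task is finished by day 22, which is no later than the deadline of 24, so the schedule is feasible.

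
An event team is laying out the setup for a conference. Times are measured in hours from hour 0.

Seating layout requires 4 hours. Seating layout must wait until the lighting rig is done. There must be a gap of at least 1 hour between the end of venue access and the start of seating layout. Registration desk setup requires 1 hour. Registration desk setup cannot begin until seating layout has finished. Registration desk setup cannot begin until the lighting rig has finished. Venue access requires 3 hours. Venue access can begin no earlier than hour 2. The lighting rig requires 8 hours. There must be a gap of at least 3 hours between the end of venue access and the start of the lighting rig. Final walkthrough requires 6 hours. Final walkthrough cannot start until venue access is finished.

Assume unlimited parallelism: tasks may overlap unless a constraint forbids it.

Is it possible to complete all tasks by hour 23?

After its own release at hour 2, venue access can start at hour 2 and finishes at hour 5.
After venue access (finishes hour 5), final walkthrough can start at hour 5 and finishes at hour 11.
After venue access (finishes hour 5, plus 3-hour gap → hour 8), the lighting rig can start at hour 8 and finishes at hour 16.
Seating layout cannot start until the lighting rig (finishes hour 16); venue access (finishes hour 5, plus 1-hour gap → hour 6). The controlling bound is hour 16, so seating layout finishes at 16 + 4 = hour 20.
Registration desk setup cannot start until seating layout (finishes hour 20); the lighting rig (finishes hour 16). The controlling bound is hour 20, so registration desk setup finishes at 20 + 1 = hour 21.
Every task is finished by hour 21, which is no later than the deadline of 23, so the schedule is feasible.

Yes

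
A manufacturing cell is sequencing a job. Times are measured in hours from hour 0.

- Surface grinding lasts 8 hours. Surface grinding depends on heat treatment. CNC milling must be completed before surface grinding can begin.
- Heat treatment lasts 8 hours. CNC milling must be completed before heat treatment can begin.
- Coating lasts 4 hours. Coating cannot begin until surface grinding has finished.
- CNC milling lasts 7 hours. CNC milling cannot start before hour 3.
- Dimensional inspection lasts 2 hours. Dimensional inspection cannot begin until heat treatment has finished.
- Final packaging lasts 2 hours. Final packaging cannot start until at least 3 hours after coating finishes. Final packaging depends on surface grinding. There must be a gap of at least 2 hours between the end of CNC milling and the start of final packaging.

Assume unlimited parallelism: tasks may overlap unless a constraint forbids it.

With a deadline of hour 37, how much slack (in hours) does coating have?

2

CNC milling waits on its own release at hour 3, so it starts at hour 3 and finishes at 3 + 7 = hour 10.
After CNC milling (finishes hour 10), heat treatment can start at hour 10 and finishes at hour 18.
Surface grinding cannot start until heat treatment (finishes hour 18); CNC milling (finishes hour 10). The controlling bound is hour 18, so surface grinding finishes at 18 + 8 = hour 26.
Coating waits on surface grinding (finishes hour 26), so it starts at hour 26 and finishes at 26 + 4 = hour 30.

Working backward from the deadline:
Final packaging must finish by hour 37; it takes 2 hours, so it must start by 37 − 2 = hour 35.
Coating has to be done before final packaging (must start by hour 35, minus 3-hour gap → hour 32). That means finishing by hour 32, i.e. starting by 32 − 4 = hour 28.
So coating can start as early as hour 26 and as late as hour 28, giving 28 − 26 = 2 hours of slack.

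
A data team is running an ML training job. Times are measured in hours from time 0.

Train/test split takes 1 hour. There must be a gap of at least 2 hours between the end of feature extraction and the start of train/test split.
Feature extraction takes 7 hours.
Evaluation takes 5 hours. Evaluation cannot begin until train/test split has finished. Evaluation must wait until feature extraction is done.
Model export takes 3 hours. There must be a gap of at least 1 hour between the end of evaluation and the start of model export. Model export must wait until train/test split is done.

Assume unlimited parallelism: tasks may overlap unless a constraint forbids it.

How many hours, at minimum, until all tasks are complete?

19

Feature extraction can start immediately at hour 0; it finishes at hour 7.
Train/test split cannot begin until feature extraction (finishes hour 7, plus 2-hour gap → hour 9). It runs from hour 9 to 9 + 1 = hour 10.
Evaluation has to wait for train/test split (finishes hour 10); feature extraction (finishes hour 7). The latest of these is hour 10, so evaluation runs hour 10 to 10 + 5 = hour 15.
Model export needs all of evaluation (finishes hour 15, plus 1-hour gap → hour 16); train/test split (finishes hour 10). That puts its earliest start at hour 16; it finishes at 16 + 3 = hour 19.
All tasks are finished once the last one completes. Finish times: Feature extraction at 7, Train/test split at 10, Evaluation at 15, Model export at 19. The latest is hour 19.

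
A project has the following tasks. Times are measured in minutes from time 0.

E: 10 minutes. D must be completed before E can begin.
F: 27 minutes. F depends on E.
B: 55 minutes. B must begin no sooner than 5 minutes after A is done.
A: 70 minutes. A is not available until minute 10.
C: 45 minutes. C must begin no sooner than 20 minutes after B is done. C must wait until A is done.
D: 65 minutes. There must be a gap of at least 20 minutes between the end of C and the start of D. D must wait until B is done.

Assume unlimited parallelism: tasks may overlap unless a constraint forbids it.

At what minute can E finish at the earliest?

300

A waits on its own release at minute 10, so it starts at minute 10 and finishes at 10 + 70 = minute 80.
After A (finishes minute 80, plus 5-minute gap → minute 85), B can start at minute 85 and finishes at minute 140.
For C: B (finishes minute 140, plus 20-minute gap → minute 160); A (finishes minute 80). Taking the maximum gives a start of minute 160, and it finishes at 160 + 45 = minute 205.
D cannot start until C (finishes minute 205, plus 20-minute gap → minute 225); B (finishes minute 140). The controlling bound is minute 225, so D finishes at 225 + 65 = minute 290.
E cannot begin until D (finishes minute 290). It runs from minute 290 to 290 + 10 = minute 300.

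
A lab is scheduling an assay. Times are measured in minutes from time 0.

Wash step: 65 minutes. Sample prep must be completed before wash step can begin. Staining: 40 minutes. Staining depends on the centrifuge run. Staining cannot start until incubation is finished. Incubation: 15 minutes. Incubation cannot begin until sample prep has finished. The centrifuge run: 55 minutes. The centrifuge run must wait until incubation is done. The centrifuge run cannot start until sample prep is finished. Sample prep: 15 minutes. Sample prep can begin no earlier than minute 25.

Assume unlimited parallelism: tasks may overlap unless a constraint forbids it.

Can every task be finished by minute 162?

Yes

After its own release at minute 25, sample prep can start at minute 25 and finishes at minute 40.
Wash step cannot begin until sample prep (finishes minute 40). It runs from minute 40 to 40 + 65 = minute 105.
After sample prep (finishes minute 40), incubation can start at minute 40 and finishes at minute 55.
The centrifuge run needs all of incubation (finishes minute 55); sample prep (finishes minute 40). That puts its earliest start at minute 55; it finishes at 55 + 55 = minute 110.
Staining needs all of the centrifuge run (finishes minute 110); incubation (finishes minute 55). That puts its earliest start at minute 110; it finishes at 110 + 40 = minute 150.
Every task is finished by minute 150, which is no later than the deadline of 162, so the schedule is feasible.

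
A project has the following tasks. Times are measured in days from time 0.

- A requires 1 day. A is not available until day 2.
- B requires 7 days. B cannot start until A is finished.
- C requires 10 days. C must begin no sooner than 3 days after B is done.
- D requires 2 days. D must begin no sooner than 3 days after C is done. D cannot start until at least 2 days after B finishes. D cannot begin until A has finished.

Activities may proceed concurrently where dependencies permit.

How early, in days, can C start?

13

After its own release at day 2, A can start at day 2 and finishes at day 3.
B cannot begin until A (finishes day 3). It runs from day 3 to 3 + 7 = day 10.
C waits on B (finishes day 10, plus 3-day gap → day 13), so the earliest it can start is day 13.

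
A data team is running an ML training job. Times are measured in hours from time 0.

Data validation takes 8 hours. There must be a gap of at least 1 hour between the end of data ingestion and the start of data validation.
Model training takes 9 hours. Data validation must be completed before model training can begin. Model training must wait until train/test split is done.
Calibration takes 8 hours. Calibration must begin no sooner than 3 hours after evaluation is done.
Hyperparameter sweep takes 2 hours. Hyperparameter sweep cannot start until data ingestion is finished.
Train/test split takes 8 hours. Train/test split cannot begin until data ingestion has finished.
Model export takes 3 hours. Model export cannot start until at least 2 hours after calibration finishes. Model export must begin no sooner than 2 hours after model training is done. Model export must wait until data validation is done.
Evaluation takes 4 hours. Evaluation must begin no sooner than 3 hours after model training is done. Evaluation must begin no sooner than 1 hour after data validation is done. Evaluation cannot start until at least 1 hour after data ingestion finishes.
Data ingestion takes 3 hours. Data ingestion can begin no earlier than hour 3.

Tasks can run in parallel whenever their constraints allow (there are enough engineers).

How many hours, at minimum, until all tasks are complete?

47

Data ingestion waits on its own release at hour 3, so it starts at hour 3 and finishes at 3 + 3 = hour 6.
Hyperparameter sweep waits on data ingestion (finishes hour 6), so it starts at hour 6 and finishes at 6 + 2 = hour 8.
Train/test split waits on data ingestion (finishes hour 6), so it starts at hour 6 and finishes at 6 + 8 = hour 14.
After data ingestion (finishes hour 6, plus 1-hour gap → hour 7), data validation can start at hour 7 and finishes at hour 15.
Model training needs all of data validation (finishes hour 15); train/test split (finishes hour 14). That puts its earliest start at hour 15; it finishes at 15 + 9 = hour 24.
For evaluation: model training (finishes hour 24, plus 3-hour gap → hour 27); data validation (finishes hour 15, plus 1-hour gap → hour 16); data ingestion (finishes hour 6, plus 1-hour gap → hour 7). Taking the maximum gives a start of hour 27, and it finishes at 27 + 4 = hour 31.
Calibration waits on evaluation (finishes hour 31, plus 3-hour gap → hour 34), so it starts at hour 34 and finishes at 34 + 8 = hour 42.
Model export has to wait for calibration (finishes hour 42, plus 2-hour gap → hour 44); model training (finishes hour 24, plus 2-hour gap → hour 26); data validation (finishes hour 15). The latest of these is hour 44, so model export runs hour 44 to 44 + 3 = hour 47.
All tasks are finished once the last one completes. Finish times: Data ingestion at 6, Data validation at 15, Train/test split at 14, Hyperparameter sweep at 8, Model training at 24, Evaluation at 31, Calibration at 42, Model export at 47. The latest is hour 47.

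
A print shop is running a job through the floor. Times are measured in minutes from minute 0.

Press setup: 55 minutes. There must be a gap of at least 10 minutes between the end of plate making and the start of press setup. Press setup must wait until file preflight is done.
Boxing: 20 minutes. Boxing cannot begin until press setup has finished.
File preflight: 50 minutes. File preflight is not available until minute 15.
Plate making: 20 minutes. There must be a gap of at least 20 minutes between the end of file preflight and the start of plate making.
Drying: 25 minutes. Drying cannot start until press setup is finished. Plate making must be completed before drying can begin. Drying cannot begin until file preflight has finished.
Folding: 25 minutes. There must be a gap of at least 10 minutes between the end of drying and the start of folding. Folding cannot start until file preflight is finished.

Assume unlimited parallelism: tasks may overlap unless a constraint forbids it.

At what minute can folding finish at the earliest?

230

File preflight waits on its own release at minute 15, so it starts at minute 15 and finishes at 15 + 50 = minute 65.
Plate making cannot begin until file preflight (finishes minute 65, plus 20-minute gap → minute 85). It runs from minute 85 to 85 + 20 = minute 105.
Press setup cannot start until plate making (finishes minute 105, plus 10-minute gap → minute 115); file preflight (finishes minute 65). The controlling bound is minute 115, so press setup finishes at 115 + 55 = minute 170.
For drying: press setup (finishes minute 170); plate making (finishes minute 105); file preflight (finishes minute 65). Taking the maximum gives a start of minute 170, and it finishes at 170 + 25 = minute 195.
For folding: drying (finishes minute 195, plus 10-minute gap → minute 205); file preflight (finishes minute 65). Taking the maximum gives a start of minute 205, and it finishes at 205 + 25 = minute 230.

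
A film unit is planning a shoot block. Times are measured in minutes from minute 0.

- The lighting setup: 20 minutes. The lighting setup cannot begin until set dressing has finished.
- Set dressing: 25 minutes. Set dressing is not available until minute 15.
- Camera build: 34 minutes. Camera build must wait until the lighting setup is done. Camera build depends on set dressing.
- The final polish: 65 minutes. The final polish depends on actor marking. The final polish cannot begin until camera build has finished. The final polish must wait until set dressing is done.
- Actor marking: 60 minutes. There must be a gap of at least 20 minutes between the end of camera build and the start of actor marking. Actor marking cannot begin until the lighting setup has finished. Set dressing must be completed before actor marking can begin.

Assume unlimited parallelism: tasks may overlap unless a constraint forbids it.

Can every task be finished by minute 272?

Set dressing cannot begin until its own release at minute 15. It runs from minute 15 to 15 + 25 = minute 40.
The lighting setup cannot begin until set dressing (finishes minute 40). It runs from minute 40 to 40 + 20 = minute 60.
Camera build has to wait for the lighting setup (finishes minute 60); set dressing (finishes minute 40). The latest of these is minute 60, so camera build runs minute 60 to 60 + 34 = minute 94.
Actor marking has to wait for camera build (finishes minute 94, plus 20-minute gap → minute 114); the lighting setup (finishes minute 60); set dressing (finishes minute 40). The latest of these is minute 114, so actor marking runs minute 114 to 114 + 60 = minute 174.
The final polish has to wait for actor marking (finishes minute 174); camera build (finishes minute 94); set dressing (finishes minute 40). The latest of these is minute 174, so the final polish runs minute 174 to 174 + 65 = minute 239.
Every task is finished by minute 239, which is no later than the deadline of 272, so the schedule is feasible.

Yes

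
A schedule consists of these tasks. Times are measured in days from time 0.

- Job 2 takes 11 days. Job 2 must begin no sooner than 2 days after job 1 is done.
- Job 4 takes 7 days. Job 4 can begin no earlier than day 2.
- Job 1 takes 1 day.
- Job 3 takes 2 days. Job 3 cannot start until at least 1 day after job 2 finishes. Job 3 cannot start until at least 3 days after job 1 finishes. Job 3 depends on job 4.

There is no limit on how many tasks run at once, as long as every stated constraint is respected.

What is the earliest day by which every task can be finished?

17

Job 4 cannot begin until its own release at day 2. It runs from day 2 to 2 + 7 = day 9.
Job 1 can start immediately at day 0; it finishes at day 1.
Job 2 waits on job 1 (finishes day 1, plus 2-day gap → day 3), so it starts at day 3 and finishes at 3 + 11 = day 14.
For job 3: job 2 (finishes day 14, plus 1-day gap → day 15); job 1 (finishes day 1, plus 3-day gap → day 4); job 4 (finishes day 9). Taking the maximum gives a start of day 15, and it finishes at 15 + 2 = day 17.
All tasks are finished once the last one completes. Finish times: Job 1 at 1, Job 2 at 14, Job 3 at 17, Job 4 at 9. The latest is day 17.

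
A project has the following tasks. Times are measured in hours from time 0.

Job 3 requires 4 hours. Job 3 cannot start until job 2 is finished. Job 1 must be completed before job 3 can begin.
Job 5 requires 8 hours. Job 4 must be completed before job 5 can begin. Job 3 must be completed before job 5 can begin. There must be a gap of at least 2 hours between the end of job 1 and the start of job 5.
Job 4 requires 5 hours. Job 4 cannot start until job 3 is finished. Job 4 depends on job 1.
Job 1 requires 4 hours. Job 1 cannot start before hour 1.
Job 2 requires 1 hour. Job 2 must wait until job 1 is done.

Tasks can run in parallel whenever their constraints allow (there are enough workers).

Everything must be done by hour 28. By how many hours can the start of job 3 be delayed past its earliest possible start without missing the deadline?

Job 1 cannot begin until its own release at hour 1. It runs from hour 1 to 1 + 4 = hour 5.
Job 2 cannot begin until job 1 (finishes hour 5). It runs from hour 5 to 5 + 1 = hour 6.
Job 3 has to wait for job 2 (finishes hour 6); job 1 (finishes hour 5). The latest of these is hour 6, so job 3 runs hour 6 to 6 + 4 = hour 10.

Working backward from the deadline:
Job 5 must finish by hour 28; it takes 8 hours, so it must start by 28 − 8 = hour 20.
Job 4 has to be done before job 5 (must start by hour 20). That means finishing by hour 20, i.e. starting by 20 − 5 = hour 15.
For job 3: job 4 (must start by hour 15); job 5 (must start by hour 20). The most restrictive is hour 15; with a 4-hour duration, job 3 must start by hour 11.
So job 3 can start as early as hour 6 and as late as hour 11, giving 11 − 6 = 5 hours of slack.

5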